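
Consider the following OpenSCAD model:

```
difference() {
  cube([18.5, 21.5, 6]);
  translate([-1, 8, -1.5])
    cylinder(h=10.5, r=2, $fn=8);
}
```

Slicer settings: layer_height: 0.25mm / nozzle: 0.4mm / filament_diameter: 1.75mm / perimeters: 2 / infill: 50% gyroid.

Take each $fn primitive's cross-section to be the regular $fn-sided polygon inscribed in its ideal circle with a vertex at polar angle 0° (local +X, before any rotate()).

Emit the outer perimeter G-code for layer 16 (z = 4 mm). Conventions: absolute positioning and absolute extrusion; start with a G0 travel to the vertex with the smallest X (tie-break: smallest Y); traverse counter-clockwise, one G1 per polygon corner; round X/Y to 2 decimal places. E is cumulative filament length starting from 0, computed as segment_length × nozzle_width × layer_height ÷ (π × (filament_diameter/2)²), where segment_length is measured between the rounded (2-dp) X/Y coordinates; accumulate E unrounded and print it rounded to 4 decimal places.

G0 X0.00 Y0.00 Z4.00
G1 X18.50 Y0.00 E0.7691
G1 X18.50 Y21.50 E1.6630
G1 X0.00 Y21.50 E2.4321
G1 X0.00 Y9.59 E2.9273
G1 X0.41 Y9.41 E2.9459
G1 X1.00 Y8.00 E3.0095
G1 X0.41 Y6.59 E3.0730
G1 X0.00 Y6.41 E3.0916
G1 X0.00 Y0.00 E3.3581

At z = 4 mm: the cube is present — its section is the full 18.5×21.5 rectangle; the cylinder at (-1, 8): section is a regular 8-gon, circumradius r=2; Subtracting the remaining from the first: starting from the 18.5×21.5 cube, the r=2 cylinder at (-1, 8) partially overlaps it — only the 2.07 mm² overlap (of its 11.31 mm²) is removed, clipping the outline — 1 connected region. The outline is a single polygon with 9 vertices. Extrusion per mm of travel: 0.4 × 0.25 / (π × 0.875²) = 0.041575. Accumulating E over each segment gives final E = 3.3581.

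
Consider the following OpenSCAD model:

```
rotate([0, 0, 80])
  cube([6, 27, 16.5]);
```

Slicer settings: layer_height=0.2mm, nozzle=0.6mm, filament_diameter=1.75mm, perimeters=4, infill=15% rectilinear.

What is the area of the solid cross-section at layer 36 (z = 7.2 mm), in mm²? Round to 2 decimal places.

At z = 7.2 mm: the cube is present — its section is the full 6×27 rectangle (area 162.00 mm²); (whole slice rotated 80° about Z — lengths, areas and connectivity unchanged). Overall, the cross-section is a single solid region. Net area = 162.00 mm².

162.00 mm²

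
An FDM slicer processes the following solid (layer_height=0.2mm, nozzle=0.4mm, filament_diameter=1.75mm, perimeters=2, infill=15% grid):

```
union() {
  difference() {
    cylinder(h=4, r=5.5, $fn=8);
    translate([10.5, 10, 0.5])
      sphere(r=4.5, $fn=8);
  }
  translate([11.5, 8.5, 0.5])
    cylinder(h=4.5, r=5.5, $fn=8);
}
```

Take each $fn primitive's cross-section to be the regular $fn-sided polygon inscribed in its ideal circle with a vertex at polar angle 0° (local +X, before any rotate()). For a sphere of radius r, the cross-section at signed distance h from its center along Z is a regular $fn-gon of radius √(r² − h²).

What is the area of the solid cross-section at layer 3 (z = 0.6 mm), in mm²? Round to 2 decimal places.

At z = 0.6 mm: the cylinder: section is a regular 8-gon, circumradius r=5.5 (area = (8/2)·5.500²·sin(360°/8) = 85.56 mm²); the sphere at (10.5, 10): section is a regular 8-gon, circumradius = √(r²−h²) = √(4.5²−0.1²) = 4.499 (area = (8/2)·4.499²·sin(360°/8) = 57.25 mm²); Taking the first minus the rest: starting from the r=5.5 cylinder (85.56 mm²), the r=4.5 sphere at (10.5, 10) misses the remaining region (no effect) — area = 85.56 mm²; the r=5.5 cylinder at (11.5, 8.5) gives a regular 8-gon of circumradius 5.5 (constant along its height) (area = (8/2)·5.500²·sin(360°/8) = 85.56 mm²); Merging all regions: the 2 present regions are separate (no shared area or edge), so areas and boundary lengths simply add and each stays a separate island — area = 171.12 mm². Overall, the cross-section has 2 separate islands. Net area = 171.12 mm².

171.12 mm²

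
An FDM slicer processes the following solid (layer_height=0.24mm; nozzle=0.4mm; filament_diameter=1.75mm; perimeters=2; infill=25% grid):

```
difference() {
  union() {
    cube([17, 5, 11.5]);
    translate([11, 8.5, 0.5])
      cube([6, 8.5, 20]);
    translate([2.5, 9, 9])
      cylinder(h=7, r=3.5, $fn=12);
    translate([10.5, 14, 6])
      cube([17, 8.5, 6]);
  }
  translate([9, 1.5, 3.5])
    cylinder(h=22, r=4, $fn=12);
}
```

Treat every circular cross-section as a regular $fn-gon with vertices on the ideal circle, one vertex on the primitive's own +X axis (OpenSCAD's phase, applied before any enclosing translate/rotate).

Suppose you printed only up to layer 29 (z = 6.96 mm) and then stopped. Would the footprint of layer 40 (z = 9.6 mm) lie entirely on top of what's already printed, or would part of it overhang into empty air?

Compare the two slices. At z = 6.96: the 17×5 cube contributes its full rectangle (area 85.00 mm²); the 6×8.5 cube at (11, 8.5) contributes its full rectangle (area 51.00 mm²); the cylinder at (2.5, 9) is not intersected at this z (z outside [9, 16]); the cube at (10.5, 14) is present — its section is the full 17×8.5 rectangle (area 144.50 mm²); Merging all regions: the regions partially overlap — summed areas 280.50 mm² minus the doubly-counted overlap 18.00 mm² gives 262.50 mm² — area = 262.50 mm²; the cylinder at (9, 1.5): section is a regular 12-gon, circumradius r=4 (area = (12/2)·4.000²·sin(360°/12) = 48.00 mm²); Subtracting the remaining from the first: starting from that combined region (262.50 mm²), the r=4 cylinder at (9, 1.5) partially overlaps it — only the 34.46 mm² overlap (of its 48.00 mm²) is removed, clipping the outline — area = 228.04 mm². At z = 9.6: the cube is present — its section is the full 17×5 rectangle (area 85.00 mm²); the cube at (11, 8.5) is present — its section is the full 6×8.5 rectangle (area 51.00 mm²); the cylinder at (2.5, 9): section is a regular 12-gon, circumradius r=3.5 (area = (12/2)·3.500²·sin(360°/12) = 36.75 mm²); the cube at (10.5, 14) (footprint 17×8.5) is included at this height (area 144.50 mm²); Taking the union: the regions partially overlap — summed areas 317.25 mm² minus the doubly-counted overlap 18.00 mm² gives 299.25 mm² — area = 299.25 mm²; the r=4 cylinder at (9, 1.5) gives a regular 12-gon of circumradius 4 (constant along its height) (area = (12/2)·4.000²·sin(360°/12) = 48.00 mm²); After the difference (first − rest): starting from the result so far (299.25 mm²), the r=4 cylinder at (9, 1.5) partially overlaps it — only the 34.46 mm² overlap (of its 48.00 mm²) is removed, clipping the outline — area = 264.79 mm². Checking containment: at z = 9.6 the cross-section extends beyond the z = 6.96 cross-section by about 36.75 mm².

part overhangs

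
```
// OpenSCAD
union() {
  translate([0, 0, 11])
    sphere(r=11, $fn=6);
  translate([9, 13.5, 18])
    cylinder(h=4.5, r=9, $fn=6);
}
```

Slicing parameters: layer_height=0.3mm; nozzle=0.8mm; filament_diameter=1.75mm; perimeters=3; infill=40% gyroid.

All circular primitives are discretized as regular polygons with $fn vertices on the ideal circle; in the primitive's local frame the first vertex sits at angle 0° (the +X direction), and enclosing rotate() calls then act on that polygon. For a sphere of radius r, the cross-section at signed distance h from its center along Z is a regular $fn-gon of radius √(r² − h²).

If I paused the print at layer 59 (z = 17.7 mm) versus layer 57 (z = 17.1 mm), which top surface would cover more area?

layer 57 (z = 17.1 mm)

Layer 59 (z = 17.7): the r=11 sphere slices to a regular 6-gon of circumradius 8.724 (√(r²−h²) with h=6.7 from center) (area = (6/2)·8.724²·sin(360°/6) = 197.74 mm²); the cylinder at (9, 13.5) is not intersected at this z (z outside [18, 22.5]); Combining (union): only the r=11 sphere is present, so the union is just that shape — area = 197.74 mm². So its area = 197.74 mm². Layer 57 (z = 17.1): the r=11 sphere contributes a regular 6-gon of circumradius √(11²−6.1²) = 9.154 (area = (6/2)·9.154²·sin(360°/6) = 217.69 mm²); the cylinder at (9, 13.5) is absent (z outside [18, 22.5]); Taking the union: only the r=11 sphere is present, so the union is just that shape — area = 217.69 mm². So its area = 217.69 mm². Layer 57 is larger (217.69 vs 197.74 mm²).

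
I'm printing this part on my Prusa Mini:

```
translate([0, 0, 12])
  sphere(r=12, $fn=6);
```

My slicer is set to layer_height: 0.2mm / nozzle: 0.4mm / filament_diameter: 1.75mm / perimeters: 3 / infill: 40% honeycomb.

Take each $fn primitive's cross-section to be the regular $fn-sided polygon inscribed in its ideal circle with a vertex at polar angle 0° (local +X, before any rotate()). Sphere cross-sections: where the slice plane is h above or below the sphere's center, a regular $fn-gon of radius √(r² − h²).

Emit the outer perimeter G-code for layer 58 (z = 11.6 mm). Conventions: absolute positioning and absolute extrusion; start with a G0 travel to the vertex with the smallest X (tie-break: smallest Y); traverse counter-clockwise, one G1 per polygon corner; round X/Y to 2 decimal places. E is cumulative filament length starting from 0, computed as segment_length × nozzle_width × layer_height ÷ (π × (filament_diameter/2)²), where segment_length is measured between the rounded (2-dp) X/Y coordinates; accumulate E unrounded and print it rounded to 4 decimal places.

At z = 11.6 mm: the r=12 sphere slices to a regular 6-gon of circumradius 11.993 (√(r²−h²) with h=0.4 from center). The outline is a single polygon with 6 vertices. Extrusion per mm of travel: 0.4 × 0.2 / (π × 0.875²) = 0.033260. Accumulating E over each segment gives final E = 2.3938.

G0 X-11.99 Y0.00 Z11.60
G1 X-6.00 Y-10.39 E0.3989
G1 X6.00 Y-10.39 E0.7980
G1 X11.99 Y0.00 E1.1969
G1 X6.00 Y10.39 E1.5958
G1 X-6.00 Y10.39 E1.9949
G1 X-11.99 Y0.00 E2.3938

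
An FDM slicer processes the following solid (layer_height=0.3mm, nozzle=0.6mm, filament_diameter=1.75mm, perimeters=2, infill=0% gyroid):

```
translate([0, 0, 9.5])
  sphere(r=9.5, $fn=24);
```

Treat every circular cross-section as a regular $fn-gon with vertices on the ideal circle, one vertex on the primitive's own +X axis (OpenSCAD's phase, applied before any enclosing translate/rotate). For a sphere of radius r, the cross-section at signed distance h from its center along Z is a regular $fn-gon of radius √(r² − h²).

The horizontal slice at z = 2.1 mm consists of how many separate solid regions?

At z = 2.1 mm: the r=9.5 sphere contributes a regular 24-gon of circumradius √(9.5²−7.4²) = 5.957. The result has 1 disconnected region.

1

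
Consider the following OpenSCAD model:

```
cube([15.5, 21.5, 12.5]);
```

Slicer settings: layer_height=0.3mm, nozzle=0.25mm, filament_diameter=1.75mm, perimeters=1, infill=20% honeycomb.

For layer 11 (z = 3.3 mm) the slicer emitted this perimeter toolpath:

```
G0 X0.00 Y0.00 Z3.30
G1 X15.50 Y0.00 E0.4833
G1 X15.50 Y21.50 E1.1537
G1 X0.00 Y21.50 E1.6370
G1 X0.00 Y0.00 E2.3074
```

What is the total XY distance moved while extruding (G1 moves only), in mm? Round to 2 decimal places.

Sum the Euclidean lengths of each G1 segment: total = 74.00 mm.

74.00 mm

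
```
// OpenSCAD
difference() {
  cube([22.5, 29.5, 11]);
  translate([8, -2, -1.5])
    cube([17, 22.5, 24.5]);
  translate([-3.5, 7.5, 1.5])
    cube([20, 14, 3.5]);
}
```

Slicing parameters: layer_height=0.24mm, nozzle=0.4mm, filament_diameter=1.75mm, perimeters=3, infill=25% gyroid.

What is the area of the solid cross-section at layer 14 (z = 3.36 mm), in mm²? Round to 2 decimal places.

246.00 mm²

At z = 3.36 mm: the cube (footprint 22.5×29.5) is included at this height (area 663.75 mm²); the 17×22.5 cube at (8, -2) contributes its full rectangle (area 382.50 mm²); the cube at (-3.5, 7.5) (footprint 20×14) is included at this height (area 280.00 mm²); Taking the first minus the rest: starting from the 22.5×29.5 cube (663.75 mm²), the 17×22.5 cube at (8, -2) partially overlaps it — only the 297.25 mm² overlap (of its 382.50 mm²) is removed, clipping the outline; the 20×14 cube at (-3.5, 7.5) partially overlaps it — only the 120.50 mm² overlap (of its 280.00 mm²) is removed, clipping the outline — area = 246.00 mm². Overall, the cross-section has 2 separate islands. Net area = 246.00 mm².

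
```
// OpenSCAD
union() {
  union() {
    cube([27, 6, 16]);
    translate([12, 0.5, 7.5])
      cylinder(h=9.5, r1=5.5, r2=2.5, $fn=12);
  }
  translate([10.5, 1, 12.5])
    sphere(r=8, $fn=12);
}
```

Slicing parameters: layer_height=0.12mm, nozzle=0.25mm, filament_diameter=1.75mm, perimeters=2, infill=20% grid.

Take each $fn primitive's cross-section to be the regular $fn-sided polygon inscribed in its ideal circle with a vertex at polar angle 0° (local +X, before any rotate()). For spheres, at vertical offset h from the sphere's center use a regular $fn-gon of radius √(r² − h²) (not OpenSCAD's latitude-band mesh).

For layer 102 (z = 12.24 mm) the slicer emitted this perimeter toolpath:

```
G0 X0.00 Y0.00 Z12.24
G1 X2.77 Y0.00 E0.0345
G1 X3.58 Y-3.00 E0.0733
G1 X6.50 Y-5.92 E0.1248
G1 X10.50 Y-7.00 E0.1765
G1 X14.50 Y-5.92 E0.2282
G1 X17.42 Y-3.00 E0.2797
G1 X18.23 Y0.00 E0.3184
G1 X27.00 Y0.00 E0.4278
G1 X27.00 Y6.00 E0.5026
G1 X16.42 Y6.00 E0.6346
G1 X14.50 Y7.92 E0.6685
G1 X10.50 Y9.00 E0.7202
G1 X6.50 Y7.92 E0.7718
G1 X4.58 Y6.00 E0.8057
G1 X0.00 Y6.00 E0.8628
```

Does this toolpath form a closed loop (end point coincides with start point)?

no

Start point (G0): (0.00, 0.00). End point (last G1): the path does not return to the start — open.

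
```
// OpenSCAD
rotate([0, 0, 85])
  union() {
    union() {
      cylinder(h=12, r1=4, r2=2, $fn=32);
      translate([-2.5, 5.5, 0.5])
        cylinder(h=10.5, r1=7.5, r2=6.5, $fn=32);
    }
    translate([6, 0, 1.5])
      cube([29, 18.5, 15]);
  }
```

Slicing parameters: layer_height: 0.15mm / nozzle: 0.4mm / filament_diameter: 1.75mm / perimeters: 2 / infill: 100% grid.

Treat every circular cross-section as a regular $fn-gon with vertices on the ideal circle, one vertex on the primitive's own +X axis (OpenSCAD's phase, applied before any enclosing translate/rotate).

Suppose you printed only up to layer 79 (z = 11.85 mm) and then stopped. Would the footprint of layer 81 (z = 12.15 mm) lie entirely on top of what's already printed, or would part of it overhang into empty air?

entirely on top

Compare the two slices. At z = 11.85: the cone (r1=4→r2=2) has section circumradius 2.025 here — a regular 32-gon (area = (32/2)·2.025²·sin(360°/32) = 12.80 mm²); the cone at (-2.5, 5.5) is absent (z outside [0.5, 11]); Combining (union): only the cone is present, so the union is just that shape — area = 12.80 mm²; the cube at (6, 0) is present — its section is the full 29×18.5 rectangle (area 536.50 mm²); Taking the union: the 2 present regions are separate (no shared area or edge), so areas and boundary lengths simply add and each stays a separate island — area = 549.30 mm²; (rotated 85° about Z; rotation is an isometry so areas/perimeters/island counts are preserved). At z = 12.15: the cone is not intersected at this z (z outside [0, 12]); the cone at (-2.5, 5.5) is absent (z outside [0.5, 11]); Combining (union): nothing is present at this height; the cube at (6, 0) is present — its section is the full 29×18.5 rectangle (area 536.50 mm²); Taking the union: only the 29×18.5 cube at (6, 0) is present, so the union is just that shape — area = 536.50 mm²; (rotated 85° about Z; rotation is an isometry so areas/perimeters/island counts are preserved). Checking containment: the cross-section at z = 12.15 is a subset of the cross-section at z = 11.85.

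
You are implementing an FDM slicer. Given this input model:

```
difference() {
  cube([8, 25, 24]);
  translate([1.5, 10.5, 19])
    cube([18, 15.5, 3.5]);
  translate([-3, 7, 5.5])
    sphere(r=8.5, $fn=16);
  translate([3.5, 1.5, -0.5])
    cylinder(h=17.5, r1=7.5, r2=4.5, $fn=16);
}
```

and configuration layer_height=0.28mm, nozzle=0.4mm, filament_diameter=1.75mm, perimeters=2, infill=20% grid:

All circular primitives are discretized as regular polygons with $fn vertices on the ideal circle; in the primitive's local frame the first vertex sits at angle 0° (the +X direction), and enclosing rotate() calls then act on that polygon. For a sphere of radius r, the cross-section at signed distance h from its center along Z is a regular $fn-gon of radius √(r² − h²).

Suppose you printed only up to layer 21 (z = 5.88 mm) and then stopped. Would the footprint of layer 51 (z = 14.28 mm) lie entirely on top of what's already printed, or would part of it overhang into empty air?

Compare the two slices. At z = 5.88: the cube is present — its section is the full 8×25 rectangle (area 200.00 mm²); the cube at (1.5, 10.5) does not reach this height (z outside [19, 22.5]); the r=8.5 sphere at (-3, 7) contributes a regular 16-gon of circumradius √(8.5²−0.38²) = 8.492 (area = (16/2)·8.492²·sin(360°/16) = 220.75 mm²); the cone at (3.5, 1.5) (r1=7.5→r2=4.5) has section circumradius 6.406 here — a regular 16-gon (area = (16/2)·6.406²·sin(360°/16) = 125.64 mm²); Subtracting the remaining from the first: starting from the 8×25 cube (200.00 mm²), the r=8.5 sphere at (-3, 7) partially overlaps it — only the 60.46 mm² overlap (of its 220.75 mm²) is removed, clipping the outline; the cone at (3.5, 1.5) partially overlaps it — only the 25.84 mm² overlap (of its 125.64 mm²) is removed, clipping the outline — area = 113.70 mm². At z = 14.28: the 8×25 cube contributes its full rectangle (area 200.00 mm²); the cube at (1.5, 10.5) is not intersected at this z (z outside [19, 22.5]); the sphere at (-3, 7) is absent (|z−center|=8.780 > r=8.5); the cone at (3.5, 1.5): at t=0.845 of its height the radius interpolates to r₁+(r₂−r₁)t = 4.966, giving a regular 16-gon of that circumradius (area = (16/2)·4.966²·sin(360°/16) = 75.51 mm²); Taking the first minus the rest: starting from the 8×25 cube (200.00 mm²), the cone at (3.5, 1.5) partially overlaps it — only the 45.91 mm² overlap (of its 75.51 mm²) is removed, clipping the outline — area = 154.09 mm². Checking containment: at z = 14.28 the cross-section extends beyond the z = 5.88 cross-section by about 40.40 mm².

part overhangs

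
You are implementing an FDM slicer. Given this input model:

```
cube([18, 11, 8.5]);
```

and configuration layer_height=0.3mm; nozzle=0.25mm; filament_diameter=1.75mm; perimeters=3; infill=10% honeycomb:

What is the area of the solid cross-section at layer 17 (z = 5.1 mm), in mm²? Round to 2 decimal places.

At z = 5.1 mm: the cube is present — its section is the full 18×11 rectangle (area 198.00 mm²). Overall, the cross-section is a single solid region. Net area = 198.00 mm².

198.00 mm²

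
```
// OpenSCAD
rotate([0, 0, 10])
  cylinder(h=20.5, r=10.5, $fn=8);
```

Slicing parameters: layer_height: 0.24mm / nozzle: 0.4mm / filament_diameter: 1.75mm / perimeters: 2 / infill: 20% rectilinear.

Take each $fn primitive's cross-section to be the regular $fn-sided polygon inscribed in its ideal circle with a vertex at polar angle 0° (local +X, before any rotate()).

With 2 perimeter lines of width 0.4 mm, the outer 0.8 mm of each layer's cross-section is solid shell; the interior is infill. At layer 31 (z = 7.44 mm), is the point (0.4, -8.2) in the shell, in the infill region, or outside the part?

infill

At z = 7.44 mm: the r=10.5 cylinder contributes a regular 8-gon of circumradius 10.5; (whole slice rotated 10° about Z — lengths, areas and connectivity unchanged). Overall, the cross-section is a single solid region. Undo the 10° rotation: the query point maps to (-1.030, -8.145) in the un-rotated model frame. The nearest boundary edge runs (-7.42, -7.42)→(-0.00, -10.50); distance from the point to it = 1.78 mm. The point is inside the cross-section and 1.78 mm from the nearest boundary — more than the 0.8 mm shell width (2 × 0.4), so it's in the infill interior.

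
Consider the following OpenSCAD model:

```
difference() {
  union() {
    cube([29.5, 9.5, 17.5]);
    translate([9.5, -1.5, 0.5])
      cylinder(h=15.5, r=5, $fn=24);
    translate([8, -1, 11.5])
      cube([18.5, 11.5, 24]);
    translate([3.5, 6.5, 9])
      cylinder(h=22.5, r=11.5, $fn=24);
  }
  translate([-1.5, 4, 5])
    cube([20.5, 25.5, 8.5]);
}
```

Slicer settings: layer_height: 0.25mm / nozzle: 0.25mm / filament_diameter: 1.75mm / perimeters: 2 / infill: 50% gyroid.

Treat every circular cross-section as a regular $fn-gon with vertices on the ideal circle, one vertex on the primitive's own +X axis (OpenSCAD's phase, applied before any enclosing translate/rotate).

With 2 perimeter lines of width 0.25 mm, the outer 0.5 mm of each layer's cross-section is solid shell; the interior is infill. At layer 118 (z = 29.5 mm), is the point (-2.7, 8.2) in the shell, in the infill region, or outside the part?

infill

At z = 29.5 mm: the cube does not reach this height (z outside [0, 17.5]); the cylinder at (9.5, -1.5) is not intersected at this z (z outside [0.5, 16]); the cube at (8, -1) (footprint 18.5×11.5) is included at this height; the r=11.5 cylinder at (3.5, 6.5) contributes a regular 24-gon of circumradius 11.5; Combining (union): the regions partially overlap (shared area 72.16 mm²), so overlapping operands fuse into one piece — 1 connected region; the cube at (-1.5, 4) is not intersected at this z (z outside [5, 13.5]); After the difference (first − rest): none of the subtracted shapes is present at this height, so that combined region is unchanged — 1 connected region. Overall, the cross-section is a single solid region. The nearest boundary edge runs (-7.61, 9.48)→(-6.46, 12.25); distance from the point to it = 5.02 mm. The point is inside the cross-section and 5.02 mm from the nearest boundary — more than the 0.5 mm shell width (2 × 0.25), so it's in the infill interior.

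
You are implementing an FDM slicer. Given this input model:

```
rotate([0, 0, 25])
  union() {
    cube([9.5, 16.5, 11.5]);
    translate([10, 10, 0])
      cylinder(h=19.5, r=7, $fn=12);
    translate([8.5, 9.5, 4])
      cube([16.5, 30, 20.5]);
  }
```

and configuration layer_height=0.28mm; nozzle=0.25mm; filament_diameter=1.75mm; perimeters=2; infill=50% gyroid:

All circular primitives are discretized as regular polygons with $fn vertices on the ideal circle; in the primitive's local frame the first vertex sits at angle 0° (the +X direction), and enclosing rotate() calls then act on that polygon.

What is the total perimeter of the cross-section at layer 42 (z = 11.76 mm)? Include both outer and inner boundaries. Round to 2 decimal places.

108.08 mm

At z = 11.76 mm: the cube is absent (z outside [0, 11.5]); the r=7 cylinder at (10, 10) gives a regular 12-gon of circumradius 7 (constant along its height) (perimeter = 2·12·7.000·sin(180°/12) = 43.48 mm); the cube at (8.5, 9.5) is present — its section is the full 16.5×30 rectangle (perimeter 93.00 mm); Merging all regions: the regions partially overlap (shared area 51.17 mm²), so the edge portions inside another operand are dropped and the merged outline is re-measured after clipping — boundary = 108.08 mm; (whole slice rotated 25° about Z — lengths, areas and connectivity unchanged). Overall, the cross-section is a single solid region. Total boundary length (outer) = 108.08 mm.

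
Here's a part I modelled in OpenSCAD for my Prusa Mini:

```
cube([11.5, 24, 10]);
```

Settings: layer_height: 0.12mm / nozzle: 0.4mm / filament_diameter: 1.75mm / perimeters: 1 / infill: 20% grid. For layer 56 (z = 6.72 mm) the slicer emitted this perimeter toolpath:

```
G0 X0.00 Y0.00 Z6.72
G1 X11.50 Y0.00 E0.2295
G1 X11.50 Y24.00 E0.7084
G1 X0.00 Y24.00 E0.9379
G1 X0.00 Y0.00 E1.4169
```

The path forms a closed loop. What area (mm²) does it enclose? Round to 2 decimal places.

Apply the shoelace formula to the sequence of (X, Y) vertices; enclosed area = 276.00 mm².

276.00 mm²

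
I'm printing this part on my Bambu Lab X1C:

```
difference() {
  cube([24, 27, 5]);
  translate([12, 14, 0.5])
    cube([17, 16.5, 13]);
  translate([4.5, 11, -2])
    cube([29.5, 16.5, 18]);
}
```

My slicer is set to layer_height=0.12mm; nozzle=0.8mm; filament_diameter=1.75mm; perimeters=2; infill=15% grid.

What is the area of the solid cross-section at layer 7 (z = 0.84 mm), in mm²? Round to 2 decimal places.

336.00 mm²

At z = 0.84 mm: the 24×27 cube contributes its full rectangle (area 648.00 mm²); the 17×16.5 cube at (12, 14) contributes its full rectangle (area 280.50 mm²); the cube at (4.5, 11) is present — its section is the full 29.5×16.5 rectangle (area 486.75 mm²); Subtracting the remaining from the first: starting from the 24×27 cube (648.00 mm²), the 17×16.5 cube at (12, 14) partially overlaps it — only the 156.00 mm² overlap (of its 280.50 mm²) is removed, clipping the outline; the 29.5×16.5 cube at (4.5, 11) partially overlaps it — only the 156.00 mm² overlap (of its 486.75 mm²) is removed, clipping the outline — area = 336.00 mm². Overall, the cross-section is a single solid region. Net area = 336.00 mm².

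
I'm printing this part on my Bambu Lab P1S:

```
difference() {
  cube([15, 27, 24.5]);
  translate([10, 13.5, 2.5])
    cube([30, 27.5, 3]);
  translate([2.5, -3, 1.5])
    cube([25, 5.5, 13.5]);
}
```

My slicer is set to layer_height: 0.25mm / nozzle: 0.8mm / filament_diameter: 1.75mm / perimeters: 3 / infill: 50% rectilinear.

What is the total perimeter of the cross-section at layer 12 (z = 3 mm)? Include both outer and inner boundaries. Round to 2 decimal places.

At z = 3 mm: the cube (footprint 15×27) is included at this height (perimeter 84.00 mm); the 30×27.5 cube at (10, 13.5) contributes its full rectangle (perimeter 115.00 mm); the cube at (2.5, -3) (footprint 25×5.5) is included at this height (perimeter 61.00 mm); Taking the first minus the rest: starting from the 15×27 cube, the 30×27.5 cube at (10, 13.5) partially overlaps it — only the 67.50 mm² overlap (of its 825.00 mm²) is removed, clipping the outline; the 25×5.5 cube at (2.5, -3) partially overlaps it — only the 31.25 mm² overlap (of its 137.50 mm²) is removed, clipping the outline — boundary = 84.00 mm. Overall, the cross-section is a single solid region. Total boundary length (outer) = 84.00 mm.

84.00 mm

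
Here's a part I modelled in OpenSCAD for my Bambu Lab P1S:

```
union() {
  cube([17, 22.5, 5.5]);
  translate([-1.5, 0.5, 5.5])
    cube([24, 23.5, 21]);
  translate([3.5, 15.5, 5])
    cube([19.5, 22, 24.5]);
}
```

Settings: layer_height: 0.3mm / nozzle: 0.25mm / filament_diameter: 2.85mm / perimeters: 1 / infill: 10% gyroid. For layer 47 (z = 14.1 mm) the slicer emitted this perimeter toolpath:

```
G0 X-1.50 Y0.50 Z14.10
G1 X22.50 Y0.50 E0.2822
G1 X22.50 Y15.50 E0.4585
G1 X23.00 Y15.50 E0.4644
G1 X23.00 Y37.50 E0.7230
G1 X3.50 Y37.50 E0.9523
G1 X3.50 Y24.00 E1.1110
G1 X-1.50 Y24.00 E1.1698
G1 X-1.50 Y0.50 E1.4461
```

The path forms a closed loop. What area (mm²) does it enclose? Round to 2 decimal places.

Apply the shoelace formula to the sequence of (X, Y) vertices; enclosed area = 831.50 mm².

831.50 mm²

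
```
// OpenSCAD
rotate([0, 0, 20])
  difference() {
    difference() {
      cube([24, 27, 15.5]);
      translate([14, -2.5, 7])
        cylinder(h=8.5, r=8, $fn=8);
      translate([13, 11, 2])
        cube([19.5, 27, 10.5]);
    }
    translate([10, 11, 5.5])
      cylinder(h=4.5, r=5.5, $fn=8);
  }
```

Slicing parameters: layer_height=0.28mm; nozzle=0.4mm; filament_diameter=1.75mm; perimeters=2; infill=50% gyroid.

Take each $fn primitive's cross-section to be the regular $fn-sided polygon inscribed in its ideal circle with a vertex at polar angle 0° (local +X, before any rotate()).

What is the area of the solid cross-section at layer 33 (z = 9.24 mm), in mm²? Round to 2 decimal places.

340.10 mm²

At z = 9.24 mm: the cube (footprint 24×27) is included at this height (area 648.00 mm²); the r=8 cylinder at (14, -2.5) contributes a regular 8-gon of circumradius 8 (area = (8/2)·8.000²·sin(360°/8) = 181.02 mm²); the 19.5×27 cube at (13, 11) contributes its full rectangle (area 526.50 mm²); Taking the first minus the rest: starting from the 24×27 cube (648.00 mm²), the r=8 cylinder at (14, -2.5) partially overlaps it — only the 53.10 mm² overlap (of its 181.02 mm²) is removed, clipping the outline; the 19.5×27 cube at (13, 11) partially overlaps it — only the 176.00 mm² overlap (of its 526.50 mm²) is removed, clipping the outline — area = 418.90 mm²; the cylinder at (10, 11): section is a regular 8-gon, circumradius r=5.5 (area = (8/2)·5.500²·sin(360°/8) = 85.56 mm²); Taking the first minus the rest: starting from the result so far (418.90 mm²), the r=5.5 cylinder at (10, 11) partially overlaps it — only the 78.81 mm² overlap (of its 85.56 mm²) is removed, clipping the outline — area = 340.10 mm²; (rotated 20° about Z; rotation is an isometry so areas/perimeters/island counts are preserved). Overall, the cross-section is a single solid region. Net area = 340.10 mm².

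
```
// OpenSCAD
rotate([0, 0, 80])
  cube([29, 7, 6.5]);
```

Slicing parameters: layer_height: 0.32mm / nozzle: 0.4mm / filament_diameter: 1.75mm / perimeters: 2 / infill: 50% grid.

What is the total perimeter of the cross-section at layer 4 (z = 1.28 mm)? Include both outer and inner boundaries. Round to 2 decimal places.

72.00 mm

At z = 1.28 mm: the cube (footprint 29×7) is included at this height (perimeter 72.00 mm); (rotated 80° about Z; rotation is an isometry so areas/perimeters/island counts are preserved). Overall, the cross-section is a single solid region. Total boundary length (outer) = 72.00 mm.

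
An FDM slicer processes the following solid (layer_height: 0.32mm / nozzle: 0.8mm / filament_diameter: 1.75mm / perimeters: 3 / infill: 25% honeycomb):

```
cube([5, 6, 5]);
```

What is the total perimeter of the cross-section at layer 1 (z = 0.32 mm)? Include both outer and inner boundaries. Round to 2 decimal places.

At z = 0.32 mm: the cube (footprint 5×6) is included at this height (perimeter 22.00 mm). Overall, the cross-section is a single solid region. Total boundary length (outer) = 22.00 mm.

22.00 mm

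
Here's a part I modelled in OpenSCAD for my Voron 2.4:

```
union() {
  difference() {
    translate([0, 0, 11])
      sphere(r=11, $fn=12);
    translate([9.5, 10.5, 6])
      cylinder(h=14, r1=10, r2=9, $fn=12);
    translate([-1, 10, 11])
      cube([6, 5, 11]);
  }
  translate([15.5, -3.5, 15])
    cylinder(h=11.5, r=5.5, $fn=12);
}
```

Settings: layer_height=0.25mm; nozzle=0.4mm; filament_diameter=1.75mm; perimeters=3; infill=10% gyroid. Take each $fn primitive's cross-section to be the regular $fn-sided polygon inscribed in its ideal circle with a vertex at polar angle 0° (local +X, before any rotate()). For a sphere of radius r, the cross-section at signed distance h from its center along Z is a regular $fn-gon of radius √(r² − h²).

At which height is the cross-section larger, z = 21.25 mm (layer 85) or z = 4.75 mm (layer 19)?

layer 19 (z = 4.75 mm)

Layer 85 (z = 21.25): the r=11 sphere contributes a regular 12-gon of circumradius √(11²−10.25²) = 3.992 (area = (12/2)·3.992²·sin(360°/12) = 47.81 mm²); the cone at (9.5, 10.5) is absent (z outside [6, 20]); the 6×5 cube at (-1, 10) contributes its full rectangle (area 30.00 mm²); Taking the first minus the rest: starting from the r=11 sphere (47.81 mm²), the 6×5 cube at (-1, 10) misses the remaining region (no effect) — area = 47.81 mm²; the r=5.5 cylinder at (15.5, -3.5) gives a regular 12-gon of circumradius 5.5 (constant along its height) (area = (12/2)·5.500²·sin(360°/12) = 90.75 mm²); Merging all regions: the 2 present regions are separate (no shared area or edge), so areas and boundary lengths simply add and each stays a separate island — area = 138.56 mm². So its area = 138.56 mm². Layer 19 (z = 4.75): the r=11 sphere contributes a regular 12-gon of circumradius √(11²−6.25²) = 9.052 (area = (12/2)·9.052²·sin(360°/12) = 245.81 mm²); the cone at (9.5, 10.5) is not intersected at this z (z outside [6, 20]); the cube at (-1, 10) is absent (z outside [11, 22]); Taking the first minus the rest: none of the subtracted shapes is present at this height, so the r=11 sphere is unchanged — area = 245.81 mm²; the cylinder at (15.5, -3.5) is not intersected at this z (z outside [15, 26.5]); Merging all regions: only that combined region is present, so the union is just that shape — area = 245.81 mm². So its area = 245.81 mm². Layer 19 is larger (245.81 vs 138.56 mm²).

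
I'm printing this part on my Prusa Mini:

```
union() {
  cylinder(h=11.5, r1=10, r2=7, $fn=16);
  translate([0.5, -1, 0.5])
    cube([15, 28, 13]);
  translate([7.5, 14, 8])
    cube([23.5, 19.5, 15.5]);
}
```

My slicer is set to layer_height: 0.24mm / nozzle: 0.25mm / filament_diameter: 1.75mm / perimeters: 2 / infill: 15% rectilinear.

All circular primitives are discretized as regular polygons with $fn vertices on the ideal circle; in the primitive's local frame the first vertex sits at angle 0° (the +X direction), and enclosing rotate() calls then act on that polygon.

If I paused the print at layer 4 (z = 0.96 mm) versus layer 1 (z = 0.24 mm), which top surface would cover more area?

layer 4 (z = 0.96 mm)

Layer 4 (z = 0.96): the cone (r1=10→r2=7) has section circumradius 9.750 here — a regular 16-gon (area = (16/2)·9.750²·sin(360°/16) = 291.00 mm²); the cube at (0.5, -1) is present — its section is the full 15×28 rectangle (area 420.00 mm²); the cube at (7.5, 14) is absent (z outside [8, 23.5]); Merging all regions: the regions partially overlap — summed areas 711.00 mm² minus the doubly-counted overlap 77.05 mm² gives 633.95 mm² — area = 633.95 mm². So its area = 633.95 mm². Layer 1 (z = 0.24): the cone (r1=10→r2=7) has section circumradius 9.937 here — a regular 16-gon (area = (16/2)·9.937²·sin(360°/16) = 302.33 mm²); the cube at (0.5, -1) is not intersected at this z (z outside [0.5, 13.5]); the cube at (7.5, 14) is not intersected at this z (z outside [8, 23.5]); Combining (union): only the cone is present, so the union is just that shape — area = 302.33 mm². So its area = 302.33 mm². Layer 4 is larger (633.95 vs 302.33 mm²).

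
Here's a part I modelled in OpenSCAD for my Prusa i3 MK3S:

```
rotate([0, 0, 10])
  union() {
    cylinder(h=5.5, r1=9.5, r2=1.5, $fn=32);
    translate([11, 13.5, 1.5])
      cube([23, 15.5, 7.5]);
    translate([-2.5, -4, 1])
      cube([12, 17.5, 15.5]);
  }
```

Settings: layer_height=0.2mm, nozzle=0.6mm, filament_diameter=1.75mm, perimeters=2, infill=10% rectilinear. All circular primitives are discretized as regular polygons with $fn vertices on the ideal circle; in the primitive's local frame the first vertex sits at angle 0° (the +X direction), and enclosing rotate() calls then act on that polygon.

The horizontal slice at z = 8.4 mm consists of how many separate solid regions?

2

At z = 8.4 mm: the cone is absent (z outside [0, 5.5]); the 23×15.5 cube at (11, 13.5) contributes its full rectangle; the cube at (-2.5, -4) (footprint 12×17.5) is included at this height; Merging all regions: the 2 present regions are separate (no shared area or edge), so areas and boundary lengths simply add and each stays a separate island — 2 connected regions; (rotated 10° about Z; rotation is an isometry so areas/perimeters/island counts are preserved). The result has 2 disconnected regions.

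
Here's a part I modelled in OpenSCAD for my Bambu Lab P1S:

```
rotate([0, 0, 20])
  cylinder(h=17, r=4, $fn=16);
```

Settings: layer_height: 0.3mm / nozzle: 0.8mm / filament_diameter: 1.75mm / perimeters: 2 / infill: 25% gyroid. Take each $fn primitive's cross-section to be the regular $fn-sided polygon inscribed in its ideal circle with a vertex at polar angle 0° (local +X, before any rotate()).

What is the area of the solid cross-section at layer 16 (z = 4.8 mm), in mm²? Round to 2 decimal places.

48.98 mm²

At z = 4.8 mm: the r=4 cylinder gives a regular 16-gon of circumradius 4 (constant along its height) (area = (16/2)·4.000²·sin(360°/16) = 48.98 mm²); (rotated 20° about Z; rotation is an isometry so areas/perimeters/island counts are preserved). Overall, the cross-section is a single solid region. Net area = 48.98 mm².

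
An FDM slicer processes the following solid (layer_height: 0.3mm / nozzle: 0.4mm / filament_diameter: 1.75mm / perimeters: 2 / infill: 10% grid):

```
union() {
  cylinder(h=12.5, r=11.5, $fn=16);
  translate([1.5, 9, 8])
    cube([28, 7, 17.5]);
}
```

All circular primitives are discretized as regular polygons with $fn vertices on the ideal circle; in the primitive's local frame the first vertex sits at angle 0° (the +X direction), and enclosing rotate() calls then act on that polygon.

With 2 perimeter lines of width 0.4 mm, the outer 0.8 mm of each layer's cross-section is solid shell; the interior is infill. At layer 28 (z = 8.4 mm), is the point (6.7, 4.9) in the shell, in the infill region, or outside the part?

At z = 8.4 mm: the cylinder: section is a regular 16-gon, circumradius r=11.5; the 28×7 cube at (1.5, 9) contributes its full rectangle; Taking the union: the regions partially overlap (shared area 7.52 mm²), so overlapping operands fuse into one piece — 1 connected region. Overall, the cross-section is a single solid region. The nearest boundary edge runs (8.13, 8.13)→(10.62, 4.40); distance from the point to it = 2.99 mm. The point is inside the cross-section and 2.99 mm from the nearest boundary — more than the 0.8 mm shell width (2 × 0.4), so it's in the infill interior.

infill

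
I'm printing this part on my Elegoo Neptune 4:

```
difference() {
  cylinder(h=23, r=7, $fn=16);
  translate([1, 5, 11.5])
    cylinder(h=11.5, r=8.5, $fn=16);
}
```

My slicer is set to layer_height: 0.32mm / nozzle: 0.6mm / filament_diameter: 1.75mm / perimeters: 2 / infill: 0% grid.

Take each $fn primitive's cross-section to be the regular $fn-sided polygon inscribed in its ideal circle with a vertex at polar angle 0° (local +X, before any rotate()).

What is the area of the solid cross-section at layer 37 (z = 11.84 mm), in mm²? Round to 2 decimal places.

At z = 11.84 mm: the r=7 cylinder contributes a regular 16-gon of circumradius 7 (area = (16/2)·7.000²·sin(360°/16) = 150.01 mm²); the r=8.5 cylinder at (1, 5) gives a regular 16-gon of circumradius 8.5 (constant along its height) (area = (16/2)·8.500²·sin(360°/16) = 221.19 mm²); Taking the first minus the rest: starting from the r=7 cylinder (150.01 mm²), the r=8.5 cylinder at (1, 5) partially overlaps it — only the 105.54 mm² overlap (of its 221.19 mm²) is removed, clipping the outline — area = 44.47 mm². Overall, the cross-section is a single solid region. Net area = 44.47 mm².

44.47 mm²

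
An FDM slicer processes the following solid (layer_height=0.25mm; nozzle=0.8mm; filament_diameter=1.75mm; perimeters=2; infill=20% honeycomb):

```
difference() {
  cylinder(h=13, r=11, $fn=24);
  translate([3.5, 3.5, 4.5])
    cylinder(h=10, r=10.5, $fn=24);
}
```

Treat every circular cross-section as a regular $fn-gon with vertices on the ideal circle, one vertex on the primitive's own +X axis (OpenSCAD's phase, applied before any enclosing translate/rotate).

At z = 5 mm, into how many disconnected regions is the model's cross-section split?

1

At z = 5 mm: the r=11 cylinder gives a regular 24-gon of circumradius 11 (constant along its height); the r=10.5 cylinder at (3.5, 3.5) contributes a regular 24-gon of circumradius 10.5; Taking the first minus the rest: starting from the r=11 cylinder, the r=10.5 cylinder at (3.5, 3.5) partially overlaps it — only the 253.67 mm² overlap (of its 342.42 mm²) is removed, clipping the outline — 1 connected region. The result has 1 disconnected region.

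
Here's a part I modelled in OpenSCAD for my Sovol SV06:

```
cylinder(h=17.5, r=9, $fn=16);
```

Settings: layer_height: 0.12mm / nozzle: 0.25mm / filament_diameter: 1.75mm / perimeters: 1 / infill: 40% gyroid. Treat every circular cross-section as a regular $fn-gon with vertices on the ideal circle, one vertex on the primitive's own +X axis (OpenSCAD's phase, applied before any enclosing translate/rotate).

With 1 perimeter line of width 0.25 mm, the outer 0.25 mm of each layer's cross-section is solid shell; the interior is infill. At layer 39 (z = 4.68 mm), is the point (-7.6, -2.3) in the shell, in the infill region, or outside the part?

infill

At z = 4.68 mm: the r=9 cylinder contributes a regular 16-gon of circumradius 9. Overall, the cross-section is a single solid region. The nearest boundary edge runs (-9.00, 0.00)→(-8.31, -3.44); distance from the point to it = 0.92 mm. The point is inside the cross-section and 0.92 mm from the nearest boundary — more than the 0.25 mm shell width (1 × 0.25), so it's in the infill interior.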